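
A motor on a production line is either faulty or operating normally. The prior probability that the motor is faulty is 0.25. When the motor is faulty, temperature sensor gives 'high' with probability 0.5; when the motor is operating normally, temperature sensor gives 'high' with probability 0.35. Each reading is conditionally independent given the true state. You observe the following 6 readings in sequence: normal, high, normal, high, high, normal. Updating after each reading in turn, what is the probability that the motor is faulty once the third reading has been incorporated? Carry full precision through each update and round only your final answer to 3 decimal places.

Each posterior becomes the prior for the next update.
After 'normal': P(faulty) = 0.5·0.2500 / (0.5·0.2500 + 0.65·0.7500) ≈ 0.2041
After 'high': P(faulty) = 0.5·0.2041 / (0.5·0.2041 + 0.35·0.7959) ≈ 0.2681
After 'normal': P(faulty) = 0.5·0.2681 / (0.5·0.2681 + 0.65·0.7319) ≈ 0.2198

0.220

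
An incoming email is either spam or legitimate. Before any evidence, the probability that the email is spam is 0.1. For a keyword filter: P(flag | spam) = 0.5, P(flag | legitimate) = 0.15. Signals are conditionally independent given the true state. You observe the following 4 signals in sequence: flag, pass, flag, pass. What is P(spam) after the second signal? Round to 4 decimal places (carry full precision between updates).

0.1789

After 'flag': P(spam) = 0.5·0.1000 / (0.5·0.1000 + 0.15·0.9000) ≈ 0.2703
After 'pass': P(spam) = 0.5·0.2703 / (0.5·0.2703 + 0.85·0.7297) ≈ 0.1789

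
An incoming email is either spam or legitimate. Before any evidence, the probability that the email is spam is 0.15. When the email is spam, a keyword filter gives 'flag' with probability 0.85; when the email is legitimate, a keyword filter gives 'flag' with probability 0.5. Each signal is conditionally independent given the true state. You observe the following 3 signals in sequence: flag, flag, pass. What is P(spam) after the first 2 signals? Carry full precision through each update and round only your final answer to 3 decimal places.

0.338

After 'flag': P(spam) = 0.85·0.1500 / (0.85·0.1500 + 0.5·0.8500) ≈ 0.2308
After 'flag': P(spam) = 0.85·0.2308 / (0.85·0.2308 + 0.5·0.7692) ≈ 0.3377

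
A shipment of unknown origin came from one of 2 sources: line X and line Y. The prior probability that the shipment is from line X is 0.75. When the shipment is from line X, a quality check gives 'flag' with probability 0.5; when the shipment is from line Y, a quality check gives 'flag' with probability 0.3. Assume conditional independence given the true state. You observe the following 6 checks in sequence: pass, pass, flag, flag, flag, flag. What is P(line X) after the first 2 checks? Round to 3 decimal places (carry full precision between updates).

0.605

After 'pass': P(line X) = 0.5·0.7500 / (0.5·0.7500 + 0.7·0.2500) ≈ 0.6818
After 'pass': P(line X) = 0.5·0.6818 / (0.5·0.6818 + 0.7·0.3182) ≈ 0.6048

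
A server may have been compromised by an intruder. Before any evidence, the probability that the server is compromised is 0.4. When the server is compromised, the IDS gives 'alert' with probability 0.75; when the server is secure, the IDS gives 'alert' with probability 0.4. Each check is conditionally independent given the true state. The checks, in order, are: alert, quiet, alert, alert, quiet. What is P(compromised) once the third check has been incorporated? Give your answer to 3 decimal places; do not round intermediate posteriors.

0.494

After 'alert': P(compromised) = 0.75·0.4000 / (0.75·0.4000 + 0.4·0.6000) ≈ 0.5556
After 'quiet': P(compromised) = 0.25·0.5556 / (0.25·0.5556 + 0.6·0.4444) ≈ 0.3425
After 'alert': P(compromised) = 0.75·0.3425 / (0.75·0.3425 + 0.4·0.6575) ≈ 0.4941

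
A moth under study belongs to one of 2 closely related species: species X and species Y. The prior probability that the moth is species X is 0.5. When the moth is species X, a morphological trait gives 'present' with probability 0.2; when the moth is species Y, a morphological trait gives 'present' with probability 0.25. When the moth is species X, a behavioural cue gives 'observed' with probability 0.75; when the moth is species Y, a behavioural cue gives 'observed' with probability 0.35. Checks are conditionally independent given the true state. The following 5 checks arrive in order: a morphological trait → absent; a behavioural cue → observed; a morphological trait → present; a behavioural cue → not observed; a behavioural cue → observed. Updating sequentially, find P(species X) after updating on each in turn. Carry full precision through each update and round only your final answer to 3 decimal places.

After a morphological trait='absent': P(species X) = 0.8·0.5000 / (0.8·0.5000 + 0.75·0.5000) ≈ 0.5161
After a behavioural cue='observed': P(species X) = 0.75·0.5161 / (0.75·0.5161 + 0.35·0.4839) ≈ 0.6957
After a morphological trait='present': P(species X) = 0.2·0.6957 / (0.2·0.6957 + 0.25·0.3043) ≈ 0.6465
After a behavioural cue='not observed': P(species X) = 0.25·0.6465 / (0.25·0.6465 + 0.65·0.3535) ≈ 0.4129
After a behavioural cue='observed': P(species X) = 0.75·0.4129 / (0.75·0.4129 + 0.35·0.5871) ≈ 0.6011

0.601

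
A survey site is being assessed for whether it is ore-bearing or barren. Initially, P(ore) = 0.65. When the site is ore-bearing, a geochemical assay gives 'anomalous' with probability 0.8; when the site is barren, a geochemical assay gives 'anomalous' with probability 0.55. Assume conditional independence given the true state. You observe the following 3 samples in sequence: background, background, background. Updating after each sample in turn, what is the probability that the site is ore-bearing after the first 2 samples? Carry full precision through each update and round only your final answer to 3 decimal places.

Apply Bayes' rule sequentially, carrying P(ore) forward.
After 'background': P(ore) = 0.2·0.6500 / (0.2·0.6500 + 0.45·0.3500) ≈ 0.4522
After 'background': P(ore) = 0.2·0.4522 / (0.2·0.4522 + 0.45·0.5478) ≈ 0.2684

0.268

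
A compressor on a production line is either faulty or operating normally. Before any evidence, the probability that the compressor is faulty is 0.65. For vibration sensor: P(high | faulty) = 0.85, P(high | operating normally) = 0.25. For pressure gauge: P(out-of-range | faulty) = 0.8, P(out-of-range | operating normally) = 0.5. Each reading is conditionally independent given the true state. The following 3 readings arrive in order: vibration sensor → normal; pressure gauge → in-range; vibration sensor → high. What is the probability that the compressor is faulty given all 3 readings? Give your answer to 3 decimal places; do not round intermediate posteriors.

0.336

After vibration sensor='normal': P(faulty) = 0.15·0.6500 / (0.15·0.6500 + 0.75·0.3500) ≈ 0.2708
After pressure gauge='in-range': P(faulty) = 0.2·0.2708 / (0.2·0.2708 + 0.5·0.7292) ≈ 0.1294
After vibration sensor='high': P(faulty) = 0.85·0.1294 / (0.85·0.1294 + 0.25·0.8706) ≈ 0.3356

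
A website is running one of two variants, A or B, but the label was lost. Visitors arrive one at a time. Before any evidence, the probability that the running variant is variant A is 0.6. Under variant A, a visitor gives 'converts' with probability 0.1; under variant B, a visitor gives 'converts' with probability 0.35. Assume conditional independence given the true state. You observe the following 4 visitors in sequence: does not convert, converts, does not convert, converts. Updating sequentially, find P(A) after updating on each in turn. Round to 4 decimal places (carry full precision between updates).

0.1901

After 'does not convert': P(A) = 0.9·0.6000 / (0.9·0.6000 + 0.65·0.4000) ≈ 0.6750
After 'converts': P(A) = 0.1·0.6750 / (0.1·0.6750 + 0.35·0.3250) ≈ 0.3724
After 'does not convert': P(A) = 0.9·0.3724 / (0.9·0.3724 + 0.65·0.6276) ≈ 0.4510
After 'converts': P(A) = 0.1·0.4510 / (0.1·0.4510 + 0.35·0.5490) ≈ 0.1901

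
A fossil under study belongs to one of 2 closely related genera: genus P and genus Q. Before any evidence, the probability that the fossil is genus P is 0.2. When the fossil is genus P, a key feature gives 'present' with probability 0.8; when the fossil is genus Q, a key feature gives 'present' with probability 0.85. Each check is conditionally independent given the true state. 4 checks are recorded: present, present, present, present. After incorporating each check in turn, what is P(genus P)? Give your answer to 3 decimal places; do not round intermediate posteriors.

After 'present': P(genus P) = 0.8·0.2000 / (0.8·0.2000 + 0.85·0.8000) ≈ 0.1905
After 'present': P(genus P) = 0.8·0.1905 / (0.8·0.1905 + 0.85·0.8095) ≈ 0.1813
After 'present': P(genus P) = 0.8·0.1813 / (0.8·0.1813 + 0.85·0.8187) ≈ 0.1725
After 'present': P(genus P) = 0.8·0.1725 / (0.8·0.1725 + 0.85·0.8275) ≈ 0.1640

0.164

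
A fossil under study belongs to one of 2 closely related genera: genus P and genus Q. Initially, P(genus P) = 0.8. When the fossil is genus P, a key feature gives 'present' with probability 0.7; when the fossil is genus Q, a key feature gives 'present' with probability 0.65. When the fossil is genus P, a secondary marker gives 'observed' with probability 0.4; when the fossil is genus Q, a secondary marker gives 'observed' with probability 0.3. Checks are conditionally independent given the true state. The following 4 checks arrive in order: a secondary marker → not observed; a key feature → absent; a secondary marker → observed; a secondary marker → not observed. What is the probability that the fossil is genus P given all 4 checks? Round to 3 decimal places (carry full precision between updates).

After a secondary marker='not observed': P(genus P) = 0.6·0.8000 / (0.6·0.8000 + 0.7·0.2000) ≈ 0.7742
After a key feature='absent': P(genus P) = 0.3·0.7742 / (0.3·0.7742 + 0.35·0.2258) ≈ 0.7461
After a secondary marker='observed': P(genus P) = 0.4·0.7461 / (0.4·0.7461 + 0.3·0.2539) ≈ 0.7967
After a secondary marker='not observed': P(genus P) = 0.6·0.7967 / (0.6·0.7967 + 0.7·0.2033) ≈ 0.7706

0.771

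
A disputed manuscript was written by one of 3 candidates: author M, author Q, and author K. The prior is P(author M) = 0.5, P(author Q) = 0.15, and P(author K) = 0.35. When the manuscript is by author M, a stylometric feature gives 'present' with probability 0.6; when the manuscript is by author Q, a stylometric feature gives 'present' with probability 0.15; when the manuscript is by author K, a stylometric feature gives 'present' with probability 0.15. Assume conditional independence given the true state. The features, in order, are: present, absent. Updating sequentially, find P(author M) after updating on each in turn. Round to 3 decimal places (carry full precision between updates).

0.653

After 'present': normaliser = 0.6·0.5000 + 0.15·0.1500 + 0.15·0.3500; P(author M) ≈ 0.8000, P(author Q) ≈ 0.0600, P(author K) ≈ 0.1400
After 'absent': normaliser = 0.4·0.8000 + 0.85·0.0600 + 0.85·0.1400; P(author M) ≈ 0.6531, P(author Q) ≈ 0.1041, P(author K) ≈ 0.2429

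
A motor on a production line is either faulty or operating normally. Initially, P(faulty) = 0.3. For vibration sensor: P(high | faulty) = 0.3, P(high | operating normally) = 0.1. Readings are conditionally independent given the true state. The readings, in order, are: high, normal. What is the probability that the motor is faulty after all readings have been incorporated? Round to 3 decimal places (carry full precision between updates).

0.500

After 'high': P(faulty) = 0.3·0.3000 / (0.3·0.3000 + 0.1·0.7000) ≈ 0.5625
After 'normal': P(faulty) = 0.7·0.5625 / (0.7·0.5625 + 0.9·0.4375) ≈ 0.5000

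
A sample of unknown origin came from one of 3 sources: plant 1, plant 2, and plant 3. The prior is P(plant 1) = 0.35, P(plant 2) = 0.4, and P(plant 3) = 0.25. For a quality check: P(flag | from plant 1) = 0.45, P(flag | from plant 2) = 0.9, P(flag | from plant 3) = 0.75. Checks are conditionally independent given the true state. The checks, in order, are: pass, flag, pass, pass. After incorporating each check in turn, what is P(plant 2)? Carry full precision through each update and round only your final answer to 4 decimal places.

After 'pass': normaliser = 0.55·0.3500 + 0.1·0.4000 + 0.25·0.2500; P(plant 1) ≈ 0.6525, P(plant 2) ≈ 0.1356, P(plant 3) ≈ 0.2119
After 'flag': normaliser = 0.45·0.6525 + 0.9·0.1356 + 0.75·0.2119; P(plant 1) ≈ 0.5111, P(plant 2) ≈ 0.2124, P(plant 3) ≈ 0.2765
After 'pass': normaliser = 0.55·0.5111 + 0.1·0.2124 + 0.25·0.2765; P(plant 1) ≈ 0.7567, P(plant 2) ≈ 0.0572, P(plant 3) ≈ 0.1861
After 'pass': normaliser = 0.55·0.7567 + 0.1·0.0572 + 0.25·0.1861; P(plant 1) ≈ 0.8885, P(plant 2) ≈ 0.0122, P(plant 3) ≈ 0.0993

0.0122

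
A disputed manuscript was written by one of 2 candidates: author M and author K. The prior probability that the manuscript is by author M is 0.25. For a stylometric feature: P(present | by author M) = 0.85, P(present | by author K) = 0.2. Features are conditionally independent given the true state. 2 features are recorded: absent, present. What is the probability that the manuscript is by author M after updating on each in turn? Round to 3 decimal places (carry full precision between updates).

After 'absent': P(author M) = 0.15·0.2500 / (0.15·0.2500 + 0.8·0.7500) ≈ 0.0588
After 'present': P(author M) = 0.85·0.0588 / (0.85·0.0588 + 0.2·0.9412) ≈ 0.2099

0.210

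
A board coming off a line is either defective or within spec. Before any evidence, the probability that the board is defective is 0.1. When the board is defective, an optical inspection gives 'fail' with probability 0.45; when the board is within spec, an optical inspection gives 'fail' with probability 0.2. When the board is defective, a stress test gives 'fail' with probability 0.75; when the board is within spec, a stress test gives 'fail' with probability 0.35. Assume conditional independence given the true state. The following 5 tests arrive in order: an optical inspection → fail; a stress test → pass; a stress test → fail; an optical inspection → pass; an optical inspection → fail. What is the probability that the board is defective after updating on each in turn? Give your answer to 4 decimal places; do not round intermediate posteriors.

After an optical inspection='fail': P(defective) = 0.45·0.1000 / (0.45·0.1000 + 0.2·0.9000) ≈ 0.2000
After a stress test='pass': P(defective) = 0.25·0.2000 / (0.25·0.2000 + 0.65·0.8000) ≈ 0.0877
After a stress test='fail': P(defective) = 0.75·0.0877 / (0.75·0.0877 + 0.35·0.9123) ≈ 0.1708
After an optical inspection='pass': P(defective) = 0.55·0.1708 / (0.55·0.1708 + 0.8·0.8292) ≈ 0.1241
After an optical inspection='fail': P(defective) = 0.45·0.1241 / (0.45·0.1241 + 0.2·0.8759) ≈ 0.2417

0.2417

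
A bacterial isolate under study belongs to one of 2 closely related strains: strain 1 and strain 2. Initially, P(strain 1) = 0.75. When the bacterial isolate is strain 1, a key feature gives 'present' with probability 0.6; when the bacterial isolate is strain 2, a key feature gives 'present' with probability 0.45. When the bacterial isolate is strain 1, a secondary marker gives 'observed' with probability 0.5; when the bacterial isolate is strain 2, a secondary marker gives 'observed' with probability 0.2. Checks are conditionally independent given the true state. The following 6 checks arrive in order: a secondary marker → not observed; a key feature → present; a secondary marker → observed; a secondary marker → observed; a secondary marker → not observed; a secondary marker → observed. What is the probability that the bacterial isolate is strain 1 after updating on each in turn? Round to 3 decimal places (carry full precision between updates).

After a secondary marker='not observed': P(strain 1) = 0.5·0.7500 / (0.5·0.7500 + 0.8·0.2500) ≈ 0.6522
After a key feature='present': P(strain 1) = 0.6·0.6522 / (0.6·0.6522 + 0.45·0.3478) ≈ 0.7143
After a secondary marker='observed': P(strain 1) = 0.5·0.7143 / (0.5·0.7143 + 0.2·0.2857) ≈ 0.8621
After a secondary marker='observed': P(strain 1) = 0.5·0.8621 / (0.5·0.8621 + 0.2·0.1379) ≈ 0.9398
After a secondary marker='not observed': P(strain 1) = 0.5·0.9398 / (0.5·0.9398 + 0.8·0.0602) ≈ 0.9071
After a secondary marker='observed': P(strain 1) = 0.5·0.9071 / (0.5·0.9071 + 0.2·0.0929) ≈ 0.9607

0.961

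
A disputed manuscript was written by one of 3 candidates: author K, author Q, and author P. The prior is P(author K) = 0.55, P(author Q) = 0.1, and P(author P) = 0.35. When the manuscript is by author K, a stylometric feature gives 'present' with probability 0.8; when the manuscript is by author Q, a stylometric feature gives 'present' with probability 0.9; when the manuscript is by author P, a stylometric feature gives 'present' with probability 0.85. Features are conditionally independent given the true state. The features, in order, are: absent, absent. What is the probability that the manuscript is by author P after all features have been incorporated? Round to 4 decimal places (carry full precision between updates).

0.2551

Apply Bayes' rule sequentially, carrying P(author P) forward.
After 'absent': normaliser = 0.2·0.5500 + 0.1·0.1000 + 0.15·0.3500; P(author K) ≈ 0.6377, P(author Q) ≈ 0.0580, P(author P) ≈ 0.3043
After 'absent': normaliser = 0.2·0.6377 + 0.1·0.0580 + 0.15·0.3043; P(author K) ≈ 0.7126, P(author Q) ≈ 0.0324, P(author P) ≈ 0.2551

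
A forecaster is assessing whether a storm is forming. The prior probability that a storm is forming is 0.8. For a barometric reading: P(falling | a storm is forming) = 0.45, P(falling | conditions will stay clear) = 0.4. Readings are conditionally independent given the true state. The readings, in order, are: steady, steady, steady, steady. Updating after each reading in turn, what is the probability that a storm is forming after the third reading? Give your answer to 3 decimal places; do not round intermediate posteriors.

After 'steady': P(storm) = 0.55·0.8000 / (0.55·0.8000 + 0.6·0.2000) ≈ 0.7857
After 'steady': P(storm) = 0.55·0.7857 / (0.55·0.7857 + 0.6·0.2143) ≈ 0.7707
After 'steady': P(storm) = 0.55·0.7707 / (0.55·0.7707 + 0.6·0.2293) ≈ 0.7550

0.755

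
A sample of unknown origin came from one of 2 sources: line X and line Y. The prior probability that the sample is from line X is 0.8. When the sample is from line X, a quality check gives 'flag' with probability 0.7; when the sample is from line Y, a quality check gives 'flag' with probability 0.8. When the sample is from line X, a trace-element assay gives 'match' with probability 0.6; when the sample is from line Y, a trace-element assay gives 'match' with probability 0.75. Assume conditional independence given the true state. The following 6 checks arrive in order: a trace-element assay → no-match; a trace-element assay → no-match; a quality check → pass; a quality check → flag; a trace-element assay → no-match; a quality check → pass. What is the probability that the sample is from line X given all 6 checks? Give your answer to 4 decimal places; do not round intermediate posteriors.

After a trace-element assay='no-match': P(line X) = 0.4·0.8000 / (0.4·0.8000 + 0.25·0.2000) ≈ 0.8649
After a trace-element assay='no-match': P(line X) = 0.4·0.8649 / (0.4·0.8649 + 0.25·0.1351) ≈ 0.9110
After a quality check='pass': P(line X) = 0.3·0.9110 / (0.3·0.9110 + 0.2·0.0890) ≈ 0.9389
After a quality check='flag': P(line X) = 0.7·0.9389 / (0.7·0.9389 + 0.8·0.0611) ≈ 0.9307
After a trace-element assay='no-match': P(line X) = 0.4·0.9307 / (0.4·0.9307 + 0.25·0.0693) ≈ 0.9556
After a quality check='pass': P(line X) = 0.3·0.9556 / (0.3·0.9556 + 0.2·0.0444) ≈ 0.9699

0.9699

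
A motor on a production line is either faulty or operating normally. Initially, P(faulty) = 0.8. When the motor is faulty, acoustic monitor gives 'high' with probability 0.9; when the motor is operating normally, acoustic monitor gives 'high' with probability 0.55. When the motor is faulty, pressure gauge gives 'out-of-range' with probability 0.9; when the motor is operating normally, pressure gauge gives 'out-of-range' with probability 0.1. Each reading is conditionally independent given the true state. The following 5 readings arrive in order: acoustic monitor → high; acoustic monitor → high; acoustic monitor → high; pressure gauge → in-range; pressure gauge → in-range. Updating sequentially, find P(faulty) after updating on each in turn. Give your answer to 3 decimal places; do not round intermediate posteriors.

0.178

After acoustic monitor='high': P(faulty) = 0.9·0.8000 / (0.9·0.8000 + 0.55·0.2000) ≈ 0.8675
After acoustic monitor='high': P(faulty) = 0.9·0.8675 / (0.9·0.8675 + 0.55·0.1325) ≈ 0.9146
After acoustic monitor='high': P(faulty) = 0.9·0.9146 / (0.9·0.9146 + 0.55·0.0854) ≈ 0.9460
After pressure gauge='in-range': P(faulty) = 0.1·0.9460 / (0.1·0.9460 + 0.9·0.0540) ≈ 0.6607
After pressure gauge='in-range': P(faulty) = 0.1·0.6607 / (0.1·0.6607 + 0.9·0.3393) ≈ 0.1779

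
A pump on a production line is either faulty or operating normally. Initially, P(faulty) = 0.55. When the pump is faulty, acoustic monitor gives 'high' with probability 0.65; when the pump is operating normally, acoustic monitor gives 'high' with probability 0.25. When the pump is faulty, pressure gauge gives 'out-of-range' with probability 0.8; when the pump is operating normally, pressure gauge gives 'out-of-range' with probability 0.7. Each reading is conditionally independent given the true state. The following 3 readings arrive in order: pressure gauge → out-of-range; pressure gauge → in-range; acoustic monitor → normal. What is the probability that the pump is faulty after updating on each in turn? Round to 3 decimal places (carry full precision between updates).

0.303

Apply Bayes' rule sequentially, carrying P(faulty) forward.
After pressure gauge='out-of-range': P(faulty) = 0.8·0.5500 / (0.8·0.5500 + 0.7·0.4500) ≈ 0.5828
After pressure gauge='in-range': P(faulty) = 0.2·0.5828 / (0.2·0.5828 + 0.3·0.4172) ≈ 0.4822
After acoustic monitor='normal': P(faulty) = 0.35·0.4822 / (0.35·0.4822 + 0.75·0.5178) ≈ 0.3029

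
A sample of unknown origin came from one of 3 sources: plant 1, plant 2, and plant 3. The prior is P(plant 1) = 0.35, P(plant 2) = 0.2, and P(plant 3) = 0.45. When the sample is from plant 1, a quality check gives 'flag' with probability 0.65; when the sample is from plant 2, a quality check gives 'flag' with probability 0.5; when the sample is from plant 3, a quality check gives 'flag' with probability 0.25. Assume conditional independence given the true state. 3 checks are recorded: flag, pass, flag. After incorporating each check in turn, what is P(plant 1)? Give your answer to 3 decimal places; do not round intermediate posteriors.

After 'flag': normaliser = 0.65·0.3500 + 0.5·0.2000 + 0.25·0.4500; P(plant 1) ≈ 0.5170, P(plant 2) ≈ 0.2273, P(plant 3) ≈ 0.2557
After 'pass': normaliser = 0.35·0.5170 + 0.5·0.2273 + 0.75·0.2557; P(plant 1) ≈ 0.3721, P(plant 2) ≈ 0.2336, P(plant 3) ≈ 0.3943
After 'flag': normaliser = 0.65·0.3721 + 0.5·0.2336 + 0.25·0.3943; P(plant 1) ≈ 0.5289, P(plant 2) ≈ 0.2555, P(plant 3) ≈ 0.2156

0.529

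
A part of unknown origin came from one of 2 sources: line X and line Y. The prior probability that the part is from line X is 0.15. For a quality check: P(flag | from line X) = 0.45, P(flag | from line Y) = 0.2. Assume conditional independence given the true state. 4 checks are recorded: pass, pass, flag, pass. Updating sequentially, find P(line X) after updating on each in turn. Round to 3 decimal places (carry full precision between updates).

After 'pass': P(line X) = 0.55·0.1500 / (0.55·0.1500 + 0.8·0.8500) ≈ 0.1082
After 'pass': P(line X) = 0.55·0.1082 / (0.55·0.1082 + 0.8·0.8918) ≈ 0.0770
After 'flag': P(line X) = 0.45·0.0770 / (0.45·0.0770 + 0.2·0.9230) ≈ 0.1580
After 'pass': P(line X) = 0.55·0.1580 / (0.55·0.1580 + 0.8·0.8420) ≈ 0.1143

0.114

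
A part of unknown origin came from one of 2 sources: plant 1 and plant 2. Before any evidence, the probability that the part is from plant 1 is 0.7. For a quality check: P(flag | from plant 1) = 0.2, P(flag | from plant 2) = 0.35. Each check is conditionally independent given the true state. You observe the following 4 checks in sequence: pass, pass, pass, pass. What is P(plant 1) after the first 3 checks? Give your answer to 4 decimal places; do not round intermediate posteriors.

0.8131

After 'pass': P(plant 1) = 0.8·0.7000 / (0.8·0.7000 + 0.65·0.3000) ≈ 0.7417
After 'pass': P(plant 1) = 0.8·0.7417 / (0.8·0.7417 + 0.65·0.2583) ≈ 0.7795
After 'pass': P(plant 1) = 0.8·0.7795 / (0.8·0.7795 + 0.65·0.2205) ≈ 0.8131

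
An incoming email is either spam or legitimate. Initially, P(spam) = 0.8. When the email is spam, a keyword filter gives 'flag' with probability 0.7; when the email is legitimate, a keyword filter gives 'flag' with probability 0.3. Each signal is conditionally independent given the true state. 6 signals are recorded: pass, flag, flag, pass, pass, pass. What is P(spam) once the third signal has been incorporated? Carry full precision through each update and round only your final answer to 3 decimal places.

Apply Bayes' rule sequentially, carrying P(spam) forward.
After 'pass': P(spam) = 0.3·0.8000 / (0.3·0.8000 + 0.7·0.2000) ≈ 0.6316
After 'flag': P(spam) = 0.7·0.6316 / (0.7·0.6316 + 0.3·0.3684) ≈ 0.8000
After 'flag': P(spam) = 0.7·0.8000 / (0.7·0.8000 + 0.3·0.2000) ≈ 0.9032

0.903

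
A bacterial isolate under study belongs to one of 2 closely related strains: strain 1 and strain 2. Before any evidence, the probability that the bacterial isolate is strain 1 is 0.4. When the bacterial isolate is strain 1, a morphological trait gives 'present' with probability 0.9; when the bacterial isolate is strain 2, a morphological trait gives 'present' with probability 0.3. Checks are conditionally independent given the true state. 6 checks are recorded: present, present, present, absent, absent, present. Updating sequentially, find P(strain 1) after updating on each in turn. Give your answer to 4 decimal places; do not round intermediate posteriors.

Apply Bayes' rule sequentially, carrying P(strain 1) forward.
After 'present': P(strain 1) = 0.9·0.4000 / (0.9·0.4000 + 0.3·0.6000) ≈ 0.6667
After 'present': P(strain 1) = 0.9·0.6667 / (0.9·0.6667 + 0.3·0.3333) ≈ 0.8571
After 'present': P(strain 1) = 0.9·0.8571 / (0.9·0.8571 + 0.3·0.1429) ≈ 0.9474
After 'absent': P(strain 1) = 0.1·0.9474 / (0.1·0.9474 + 0.7·0.0526) ≈ 0.7200
After 'absent': P(strain 1) = 0.1·0.7200 / (0.1·0.7200 + 0.7·0.2800) ≈ 0.2687
After 'present': P(strain 1) = 0.9·0.2687 / (0.9·0.2687 + 0.3·0.7313) ≈ 0.5243

0.5243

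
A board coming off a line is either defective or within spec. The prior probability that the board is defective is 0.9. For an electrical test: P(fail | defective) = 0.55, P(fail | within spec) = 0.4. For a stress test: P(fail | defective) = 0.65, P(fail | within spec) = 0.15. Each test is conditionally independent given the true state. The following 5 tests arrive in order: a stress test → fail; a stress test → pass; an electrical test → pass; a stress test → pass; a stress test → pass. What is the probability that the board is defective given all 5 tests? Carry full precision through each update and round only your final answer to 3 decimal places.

0.671

After a stress test='fail': P(defective) = 0.65·0.9000 / (0.65·0.9000 + 0.15·0.1000) ≈ 0.9750
After a stress test='pass': P(defective) = 0.35·0.9750 / (0.35·0.9750 + 0.85·0.0250) ≈ 0.9414
After an electrical test='pass': P(defective) = 0.45·0.9414 / (0.45·0.9414 + 0.6·0.0586) ≈ 0.9233
After a stress test='pass': P(defective) = 0.35·0.9233 / (0.35·0.9233 + 0.85·0.0767) ≈ 0.8322
After a stress test='pass': P(defective) = 0.35·0.8322 / (0.35·0.8322 + 0.85·0.1678) ≈ 0.6713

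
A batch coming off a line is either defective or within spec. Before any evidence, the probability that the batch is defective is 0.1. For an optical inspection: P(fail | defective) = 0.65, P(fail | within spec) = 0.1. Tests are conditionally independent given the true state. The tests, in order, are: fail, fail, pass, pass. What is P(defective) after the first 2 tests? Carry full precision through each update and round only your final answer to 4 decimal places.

0.8244

After 'fail': P(defective) = 0.65·0.1000 / (0.65·0.1000 + 0.1·0.9000) ≈ 0.4194
After 'fail': P(defective) = 0.65·0.4194 / (0.65·0.4194 + 0.1·0.5806) ≈ 0.8244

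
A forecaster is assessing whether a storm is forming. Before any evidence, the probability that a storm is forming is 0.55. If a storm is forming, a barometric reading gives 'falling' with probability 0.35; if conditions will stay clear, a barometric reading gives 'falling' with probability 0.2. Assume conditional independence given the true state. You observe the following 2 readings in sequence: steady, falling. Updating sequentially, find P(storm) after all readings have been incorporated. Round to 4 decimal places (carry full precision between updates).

After 'steady': P(storm) = 0.65·0.5500 / (0.65·0.5500 + 0.8·0.4500) ≈ 0.4983
After 'falling': P(storm) = 0.35·0.4983 / (0.35·0.4983 + 0.2·0.5017) ≈ 0.6347

0.6347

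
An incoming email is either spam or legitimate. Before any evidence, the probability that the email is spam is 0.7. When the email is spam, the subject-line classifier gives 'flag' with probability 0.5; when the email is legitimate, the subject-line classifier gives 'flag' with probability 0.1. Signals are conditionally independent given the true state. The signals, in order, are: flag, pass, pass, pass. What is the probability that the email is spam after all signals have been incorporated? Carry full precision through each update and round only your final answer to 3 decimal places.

After 'flag': P(spam) = 0.5·0.7000 / (0.5·0.7000 + 0.1·0.3000) ≈ 0.9211
After 'pass': P(spam) = 0.5·0.9211 / (0.5·0.9211 + 0.9·0.0789) ≈ 0.8663
After 'pass': P(spam) = 0.5·0.8663 / (0.5·0.8663 + 0.9·0.1337) ≈ 0.7826
After 'pass': P(spam) = 0.5·0.7826 / (0.5·0.7826 + 0.9·0.2174) ≈ 0.6667

0.667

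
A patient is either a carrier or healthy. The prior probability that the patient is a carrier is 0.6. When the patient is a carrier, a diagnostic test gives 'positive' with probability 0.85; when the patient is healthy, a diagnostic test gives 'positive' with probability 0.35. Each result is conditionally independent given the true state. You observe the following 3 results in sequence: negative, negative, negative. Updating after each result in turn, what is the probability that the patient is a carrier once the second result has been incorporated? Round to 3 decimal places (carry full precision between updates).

0.074

After 'negative': P(carrier) = 0.15·0.6000 / (0.15·0.6000 + 0.65·0.4000) ≈ 0.2571
After 'negative': P(carrier) = 0.15·0.2571 / (0.15·0.2571 + 0.65·0.7429) ≈ 0.0740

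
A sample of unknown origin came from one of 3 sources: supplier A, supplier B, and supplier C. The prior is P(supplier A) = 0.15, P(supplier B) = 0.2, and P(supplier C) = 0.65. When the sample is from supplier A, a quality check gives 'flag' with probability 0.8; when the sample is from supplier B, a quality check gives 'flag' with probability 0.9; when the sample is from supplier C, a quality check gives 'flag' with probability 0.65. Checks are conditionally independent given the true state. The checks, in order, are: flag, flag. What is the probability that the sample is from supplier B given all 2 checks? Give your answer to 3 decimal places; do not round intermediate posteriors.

0.304

After 'flag': normaliser = 0.8·0.1500 + 0.9·0.2000 + 0.65·0.6500; P(supplier A) ≈ 0.1661, P(supplier B) ≈ 0.2491, P(supplier C) ≈ 0.5848
After 'flag': normaliser = 0.8·0.1661 + 0.9·0.2491 + 0.65·0.5848; P(supplier A) ≈ 0.1802, P(supplier B) ≈ 0.3042, P(supplier C) ≈ 0.5156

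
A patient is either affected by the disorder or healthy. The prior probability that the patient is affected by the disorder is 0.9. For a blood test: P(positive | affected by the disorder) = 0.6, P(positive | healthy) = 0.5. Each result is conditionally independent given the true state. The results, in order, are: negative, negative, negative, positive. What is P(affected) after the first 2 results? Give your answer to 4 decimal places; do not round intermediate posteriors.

0.8521

Apply Bayes' rule sequentially, carrying P(affected) forward.
After 'negative': P(affected) = 0.4·0.9000 / (0.4·0.9000 + 0.5·0.1000) ≈ 0.8780
After 'negative': P(affected) = 0.4·0.8780 / (0.4·0.8780 + 0.5·0.1220) ≈ 0.8521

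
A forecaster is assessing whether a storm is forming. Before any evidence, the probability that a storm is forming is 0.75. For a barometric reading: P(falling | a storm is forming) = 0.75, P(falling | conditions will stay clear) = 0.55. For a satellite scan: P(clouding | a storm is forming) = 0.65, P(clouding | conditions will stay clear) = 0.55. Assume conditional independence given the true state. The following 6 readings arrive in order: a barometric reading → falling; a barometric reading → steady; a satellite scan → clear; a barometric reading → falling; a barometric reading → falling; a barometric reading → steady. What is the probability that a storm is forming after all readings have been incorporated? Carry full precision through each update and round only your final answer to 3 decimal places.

0.646

After a barometric reading='falling': P(storm) = 0.75·0.7500 / (0.75·0.7500 + 0.55·0.2500) ≈ 0.8036
After a barometric reading='steady': P(storm) = 0.25·0.8036 / (0.25·0.8036 + 0.45·0.1964) ≈ 0.6944
After a satellite scan='clear': P(storm) = 0.35·0.6944 / (0.35·0.6944 + 0.45·0.3056) ≈ 0.6387
After a barometric reading='falling': P(storm) = 0.75·0.6387 / (0.75·0.6387 + 0.55·0.3613) ≈ 0.7068
After a barometric reading='falling': P(storm) = 0.75·0.7068 / (0.75·0.7068 + 0.55·0.2932) ≈ 0.7667
After a barometric reading='steady': P(storm) = 0.25·0.7667 / (0.25·0.7667 + 0.45·0.2333) ≈ 0.6462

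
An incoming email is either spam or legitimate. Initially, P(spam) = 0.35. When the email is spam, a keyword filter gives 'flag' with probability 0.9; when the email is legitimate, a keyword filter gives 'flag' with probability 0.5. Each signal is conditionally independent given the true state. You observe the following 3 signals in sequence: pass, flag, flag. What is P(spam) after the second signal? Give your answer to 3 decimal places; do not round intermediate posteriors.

After 'pass': P(spam) = 0.1·0.3500 / (0.1·0.3500 + 0.5·0.6500) ≈ 0.0972
After 'flag': P(spam) = 0.9·0.0972 / (0.9·0.0972 + 0.5·0.9028) ≈ 0.1624

0.162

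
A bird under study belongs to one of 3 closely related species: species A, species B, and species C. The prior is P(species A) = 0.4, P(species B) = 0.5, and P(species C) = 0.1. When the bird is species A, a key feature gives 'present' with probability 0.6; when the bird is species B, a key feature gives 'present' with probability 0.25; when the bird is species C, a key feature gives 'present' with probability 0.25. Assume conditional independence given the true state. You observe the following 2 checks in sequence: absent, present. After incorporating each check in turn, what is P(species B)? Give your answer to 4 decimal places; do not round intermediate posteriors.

Each posterior becomes the prior for the next update.
After 'absent': normaliser = 0.4·0.4000 + 0.75·0.5000 + 0.75·0.1000; P(species A) ≈ 0.2623, P(species B) ≈ 0.6148, P(species C) ≈ 0.1230
After 'present': normaliser = 0.6·0.2623 + 0.25·0.6148 + 0.25·0.1230; P(species A) ≈ 0.4604, P(species B) ≈ 0.4496, P(species C) ≈ 0.0899

0.4496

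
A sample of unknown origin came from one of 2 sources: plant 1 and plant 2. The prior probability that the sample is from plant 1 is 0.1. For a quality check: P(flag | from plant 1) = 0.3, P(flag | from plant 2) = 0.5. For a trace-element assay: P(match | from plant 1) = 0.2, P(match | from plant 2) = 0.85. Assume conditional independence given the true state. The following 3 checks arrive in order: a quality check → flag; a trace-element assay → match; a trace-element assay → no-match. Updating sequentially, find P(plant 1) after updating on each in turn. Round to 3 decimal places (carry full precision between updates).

0.077

Apply Bayes' rule sequentially, carrying P(plant 1) forward.
After a quality check='flag': P(plant 1) = 0.3·0.1000 / (0.3·0.1000 + 0.5·0.9000) ≈ 0.0625
After a trace-element assay='match': P(plant 1) = 0.2·0.0625 / (0.2·0.0625 + 0.85·0.9375) ≈ 0.0154
After a trace-element assay='no-match': P(plant 1) = 0.8·0.0154 / (0.8·0.0154 + 0.15·0.9846) ≈ 0.0772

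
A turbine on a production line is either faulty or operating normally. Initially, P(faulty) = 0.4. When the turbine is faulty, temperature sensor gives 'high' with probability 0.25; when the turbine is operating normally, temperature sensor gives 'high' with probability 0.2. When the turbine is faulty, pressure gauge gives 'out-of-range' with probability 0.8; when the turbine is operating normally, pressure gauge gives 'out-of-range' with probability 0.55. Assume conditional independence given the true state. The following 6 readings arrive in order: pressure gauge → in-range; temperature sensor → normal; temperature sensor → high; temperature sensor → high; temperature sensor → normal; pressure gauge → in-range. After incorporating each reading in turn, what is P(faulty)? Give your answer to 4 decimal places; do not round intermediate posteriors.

0.1531

Apply Bayes' rule sequentially, carrying P(faulty) forward.
After pressure gauge='in-range': P(faulty) = 0.2·0.4000 / (0.2·0.4000 + 0.45·0.6000) ≈ 0.2286
After temperature sensor='normal': P(faulty) = 0.75·0.2286 / (0.75·0.2286 + 0.8·0.7714) ≈ 0.2174
After temperature sensor='high': P(faulty) = 0.25·0.2174 / (0.25·0.2174 + 0.2·0.7826) ≈ 0.2577
After temperature sensor='high': P(faulty) = 0.25·0.2577 / (0.25·0.2577 + 0.2·0.7423) ≈ 0.3027
After temperature sensor='normal': P(faulty) = 0.75·0.3027 / (0.75·0.3027 + 0.8·0.6973) ≈ 0.2892
After pressure gauge='in-range': P(faulty) = 0.2·0.2892 / (0.2·0.2892 + 0.45·0.7108) ≈ 0.1531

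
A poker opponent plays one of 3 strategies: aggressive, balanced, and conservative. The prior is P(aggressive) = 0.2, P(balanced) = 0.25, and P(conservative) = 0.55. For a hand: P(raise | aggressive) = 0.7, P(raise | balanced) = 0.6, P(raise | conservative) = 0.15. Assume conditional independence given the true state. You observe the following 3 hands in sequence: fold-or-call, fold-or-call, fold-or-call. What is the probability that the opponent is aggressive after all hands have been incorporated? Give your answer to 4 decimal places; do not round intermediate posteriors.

Each posterior becomes the prior for the next update.
After 'fold-or-call': normaliser = 0.3·0.2000 + 0.4·0.2500 + 0.85·0.5500; P(aggressive) ≈ 0.0956, P(balanced) ≈ 0.1594, P(conservative) ≈ 0.7450
After 'fold-or-call': normaliser = 0.3·0.0956 + 0.4·0.1594 + 0.85·0.7450; P(aggressive) ≈ 0.0395, P(balanced) ≈ 0.0878, P(conservative) ≈ 0.8726
After 'fold-or-call': normaliser = 0.3·0.0395 + 0.4·0.0878 + 0.85·0.8726; P(aggressive) ≈ 0.0150, P(balanced) ≈ 0.0445, P(conservative) ≈ 0.9404

0.0150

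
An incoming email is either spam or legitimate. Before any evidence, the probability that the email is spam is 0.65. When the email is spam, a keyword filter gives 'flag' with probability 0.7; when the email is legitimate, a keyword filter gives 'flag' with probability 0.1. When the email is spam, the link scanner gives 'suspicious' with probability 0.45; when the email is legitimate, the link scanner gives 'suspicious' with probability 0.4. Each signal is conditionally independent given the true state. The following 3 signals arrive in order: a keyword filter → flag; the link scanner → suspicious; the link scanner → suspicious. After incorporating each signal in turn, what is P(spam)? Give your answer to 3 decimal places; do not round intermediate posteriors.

0.943

After a keyword filter='flag': P(spam) = 0.7·0.6500 / (0.7·0.6500 + 0.1·0.3500) ≈ 0.9286
After the link scanner='suspicious': P(spam) = 0.45·0.9286 / (0.45·0.9286 + 0.4·0.0714) ≈ 0.9360
After the link scanner='suspicious': P(spam) = 0.45·0.9360 / (0.45·0.9360 + 0.4·0.0640) ≈ 0.9427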